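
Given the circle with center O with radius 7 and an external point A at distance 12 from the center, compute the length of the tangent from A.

Let T be the point of tangency. Then OT ⊥ AT (radius ⊥ tangent).
In right triangle OTA: OA² = OT² + AT²
12² = 7² + AT²
AT² = 95, AT = sqrt(95)

sqrt(95)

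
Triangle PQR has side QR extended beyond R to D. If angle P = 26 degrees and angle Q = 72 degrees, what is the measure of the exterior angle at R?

The interior angle at R is 180 - 26 - 72 = 82 degrees.
The exterior angle and interior angle at R are supplementary:
Exterior angle = 180 - 82 = 98 degrees.

98 degrees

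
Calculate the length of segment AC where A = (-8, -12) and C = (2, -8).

The horizontal distance is |2 - -8| = 10 and the vertical distance is |-8 - -12| = 4.
By the Pythagorean theorem, d = sqrt(10^2 + 4^2) = sqrt(116) = 2*sqrt(29).

2*sqrt(29)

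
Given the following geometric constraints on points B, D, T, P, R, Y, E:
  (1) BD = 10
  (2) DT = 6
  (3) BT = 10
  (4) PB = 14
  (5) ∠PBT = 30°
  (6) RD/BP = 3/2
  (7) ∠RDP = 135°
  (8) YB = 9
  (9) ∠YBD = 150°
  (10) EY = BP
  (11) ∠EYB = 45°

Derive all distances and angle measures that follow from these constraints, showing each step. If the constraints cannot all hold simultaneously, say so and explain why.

The constraints are consistent.

From the given relations:
  RD = 3/2·BP = 3/2·14 = 21
  EY = BP = 14

Step 1: From BY = 9, YE = 14, and ∠BYE = 45°, by the law of cosines:
  BE² = BY² + YE² - 2·BY·YE·cos(45°) = 81 + 196 - 178.2 = 98.81
  BE ≈ 9.94

Step 2: From DB = 10, BY = 9, and ∠DBY = 150°, by the law of cosines:
  DY² = DB² + BY² - 2·DB·BY·cos(150°) = 100 + 81 + 155.9 = 336.9
  DY ≈ 18.35

Step 3: From TB = 10, BP = 14, and ∠TBP = 30°, by the law of cosines:
  TP² = TB² + BP² - 2·TB·BP·cos(30°) = 100 + 196 - 242.5 = 53.51
  TP ≈ 7.32

Step 4: From BD = 10, BT = 10, DT = 6, by the inverse law of cosines:
  cos(∠DBT) = (BD² + BT² - DT²) / (2·BD·BT)
  ∠DBT = 34.92°

Step 5: From DB = 10, DT = 6, BT = 10, by the inverse law of cosines:
  cos(∠BDT) = (DB² + DT² - BT²) / (2·DB·DT)
  ∠BDT = 72.54°

Step 6: From TB = 10, TD = 6, BD = 10, by the inverse law of cosines:
  cos(∠BTD) = (TB² + TD² - BD²) / (2·TB·TD)
  ∠BTD = 72.54°

Step 7: From BE = 9.94, BY = 9, EY = 14, by the inverse law of cosines:
  cos(∠EBY) = (BE² + BY² - EY²) / (2·BE·BY)
  ∠EBY = 95.19°

Step 8: From DB = 10, DY = 18.35, BY = 9, by the inverse law of cosines:
  cos(∠BDY) = (DB² + DY² - BY²) / (2·DB·DY)
  ∠BDY = 14.19°

Step 9: From TB = 10, TP = 7.32, BP = 14, by the inverse law of cosines:
  cos(∠BTP) = (TB² + TP² - BP²) / (2·TB·TP)
  ∠BTP = 106.88°

Step 10: From PB = 14, PT = 7.32, BT = 10, by the inverse law of cosines:
  cos(∠BPT) = (PB² + PT² - BT²) / (2·PB·PT)
  ∠BPT = 43.12°

Step 11: From YB = 9, YD = 18.35, BD = 10, by the inverse law of cosines:
  cos(∠BYD) = (YB² + YD² - BD²) / (2·YB·YD)
  ∠BYD = 15.81°

Step 12: From EB = 9.94, EY = 14, BY = 9, by the inverse law of cosines:
  cos(∠BEY) = (EB² + EY² - BY²) / (2·EB·EY)
  ∠BEY = 39.81°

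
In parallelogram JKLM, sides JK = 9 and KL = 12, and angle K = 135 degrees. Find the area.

Area = a * b * sin(theta)
Area = 9 * 12 * sin(135 degrees)
Area = 108 * sqrt(2)/2
Area = 54*sqrt(2)

54*sqrt(2)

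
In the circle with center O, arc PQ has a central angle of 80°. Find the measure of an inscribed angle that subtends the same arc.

An inscribed angle intercepts an arc from a point on the circle, while the central angle intercepts the same arc from the center.
The inscribed angle is always half the central angle: 80° / 2 = 40°.

40°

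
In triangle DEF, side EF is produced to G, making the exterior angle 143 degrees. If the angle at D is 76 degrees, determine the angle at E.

The exterior angle theorem states that an exterior angle equals the sum of the two non-adjacent interior angles.
So 143 = 76 + angle E, which gives angle E = 143 - 76 = 67 degrees.

67 degrees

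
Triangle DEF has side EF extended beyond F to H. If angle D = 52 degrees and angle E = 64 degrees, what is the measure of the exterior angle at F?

The interior angle at F is 180 - 52 - 64 = 64 degrees.
The exterior angle and interior angle at F are supplementary:
Exterior angle = 180 - 64 = 116 degrees.

116 degrees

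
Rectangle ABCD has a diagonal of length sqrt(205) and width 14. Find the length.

Using the Pythagorean theorem: d^2 = a^2 + b^2
b^2 = d^2 - a^2
b^2 = 205 - 196
b^2 = 9
b = sqrt(9) = 3

3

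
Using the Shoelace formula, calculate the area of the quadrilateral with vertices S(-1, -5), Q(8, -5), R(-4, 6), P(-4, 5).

Using the Shoelace formula for a quadrilateral (vertices in order):
Area = (1/2)|sum of (x_i * y_(i+1) - x_(i+1) * y_i)|
Terms: (-1*-5 - 8*-5) = 45, (8*6 - -4*-5) = 28, (-4*5 - -4*6) = 4, (-4*-5 - -1*5) = 25
Sum = 102
Area = (1/2)(102) = 51

51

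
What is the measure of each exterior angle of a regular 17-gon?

Each exterior angle of a regular n-gon is 360 / n.
For n = 17: 360 / 17 = 360/17 degrees.

360/17 degrees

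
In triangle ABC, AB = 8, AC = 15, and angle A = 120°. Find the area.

Area = (1/2) * AB * AC * sin(A)
Area = (1/2) * 8 * 15 * sin(120°)
Area = (1/2) * 8 * 15 * sqrt(3)/2
Area = 30*sqrt(3)

30*sqrt(3)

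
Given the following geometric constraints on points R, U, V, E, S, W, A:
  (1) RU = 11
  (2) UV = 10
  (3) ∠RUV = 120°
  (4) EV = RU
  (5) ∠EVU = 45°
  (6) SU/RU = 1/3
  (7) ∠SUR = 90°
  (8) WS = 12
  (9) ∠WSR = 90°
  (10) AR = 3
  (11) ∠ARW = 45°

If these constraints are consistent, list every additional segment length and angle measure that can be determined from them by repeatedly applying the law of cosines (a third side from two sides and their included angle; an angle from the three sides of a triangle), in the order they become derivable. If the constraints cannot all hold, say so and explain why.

The constraints are consistent. Derivable facts, in order:
After 1 step:
- RS ≈ 11.6
- RV ≈ 18.19
- UE ≈ 8.09
After 2 steps:
- RW ≈ 16.69
- ∠EUV = 74.06°
- ∠RSU = 71.57°
- ∠RVU = 31.57°
- ∠SRU = 18.43°
- ∠UEV = 60.94°
- ∠URV = 28.43°
After 3 steps:
- WA ≈ 14.72
- ∠RWS = 44.02°
- ∠SRW = 45.98°
After 4 steps:
- ∠AWR = 8.29°
- ∠RAW = 126.71°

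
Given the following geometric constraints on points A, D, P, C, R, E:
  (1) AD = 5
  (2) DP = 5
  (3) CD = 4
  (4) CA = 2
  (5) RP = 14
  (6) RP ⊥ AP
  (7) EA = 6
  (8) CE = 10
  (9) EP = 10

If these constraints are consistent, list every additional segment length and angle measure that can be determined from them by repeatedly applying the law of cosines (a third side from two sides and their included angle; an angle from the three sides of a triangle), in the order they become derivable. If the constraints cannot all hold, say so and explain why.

These constraints are not satisfiable: by the triangle inequality in triangle ACE, (4) CA = 2 and (7) EA = 6 force CE ≤ 2 + 6 = 8, but (8) says CE = 10. No planar figure meets all of them, so nothing further can be derived.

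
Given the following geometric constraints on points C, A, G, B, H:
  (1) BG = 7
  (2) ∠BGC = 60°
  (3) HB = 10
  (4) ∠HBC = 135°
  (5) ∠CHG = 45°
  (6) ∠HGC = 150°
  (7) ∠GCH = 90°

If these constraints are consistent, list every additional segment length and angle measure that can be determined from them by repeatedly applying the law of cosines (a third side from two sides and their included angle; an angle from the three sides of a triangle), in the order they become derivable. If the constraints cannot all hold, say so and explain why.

These constraints are not satisfiable: (5), (6) and (7) are the three interior angles of triangle CHG, which must sum to 180°, but 45° + 150° + 90° = 285°. No planar figure meets all of them, so nothing further can be derived.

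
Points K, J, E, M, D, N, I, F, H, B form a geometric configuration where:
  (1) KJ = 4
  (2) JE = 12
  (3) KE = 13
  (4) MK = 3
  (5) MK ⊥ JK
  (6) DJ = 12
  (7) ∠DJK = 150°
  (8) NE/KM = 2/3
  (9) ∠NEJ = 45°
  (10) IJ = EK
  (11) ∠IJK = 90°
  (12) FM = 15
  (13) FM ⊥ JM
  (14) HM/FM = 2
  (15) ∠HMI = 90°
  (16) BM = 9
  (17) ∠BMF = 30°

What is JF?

Step 1: By the law of cosines on triangle JKM: JM² = 4² + 3² − 2·4·3·cos(90°) = 25, so JM = 5.
Step 2: By the law of cosines on triangle JMF: JF² = 5² + 15² − 2·5·15·cos(90°) = 250, so JF = 5·√10.

Therefore, the length of JF = 5·√10.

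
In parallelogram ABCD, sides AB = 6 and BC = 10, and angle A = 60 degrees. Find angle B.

Opposite sides of a parallelogram are parallel, so consecutive angles form co-interior angles on a transversal.
Co-interior angles sum to 180°, giving angle B = 180 - 60 = 120 degrees.

120 degrees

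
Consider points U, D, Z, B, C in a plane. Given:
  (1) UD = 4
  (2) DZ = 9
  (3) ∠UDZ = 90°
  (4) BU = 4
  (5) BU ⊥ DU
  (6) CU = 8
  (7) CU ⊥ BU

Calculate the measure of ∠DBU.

Step 1: By the law of cosines on triangle BUD: BD² = 4² + 4² − 2·4·4·cos(90°) = 32, so BD = 4·√2.
Step 2: By the inverse law of cosines on triangle DBU: cos(∠DBU) = ((4·√2)² + 4² − 4²) / (2·4·√2·4) = 32/45.25 = 0.7071, so ∠DBU = 45°.

Therefore, the measure of angle ∠DBU = 45°.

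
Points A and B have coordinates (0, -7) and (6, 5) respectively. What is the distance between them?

d = sqrt((6)^2 + (12)^2) = sqrt(180) = 6*sqrt(5)

6*sqrt(5)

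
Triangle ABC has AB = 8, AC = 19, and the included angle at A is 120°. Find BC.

Law of cosines: BC^2 = 8^2 + 19^2 - 2(8)(19)cos(120°) = 577, so BC = sqrt(577).

sqrt(577)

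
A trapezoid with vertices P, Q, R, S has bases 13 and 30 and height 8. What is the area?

Area = (13 + 30) * 8 / 2 = 344 / 2 = 172

172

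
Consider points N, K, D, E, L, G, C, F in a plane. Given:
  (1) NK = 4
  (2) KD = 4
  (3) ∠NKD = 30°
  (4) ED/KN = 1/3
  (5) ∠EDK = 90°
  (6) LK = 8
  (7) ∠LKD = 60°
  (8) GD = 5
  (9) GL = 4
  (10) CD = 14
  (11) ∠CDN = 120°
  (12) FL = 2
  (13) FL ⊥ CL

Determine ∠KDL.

Step 1: By the law of cosines on triangle DKL: DL² = 4² + 8² − 2·4·8·cos(60°) = 48, so DL = 4·√3.
Step 2: By the inverse law of cosines on triangle KDL: cos(∠KDL) = (4² + (4·√3)² − 8²) / (2·4·4·√3) = 0/55.43 = 0, so ∠KDL = 90°.

Therefore, the measure of angle ∠KDL = 90°.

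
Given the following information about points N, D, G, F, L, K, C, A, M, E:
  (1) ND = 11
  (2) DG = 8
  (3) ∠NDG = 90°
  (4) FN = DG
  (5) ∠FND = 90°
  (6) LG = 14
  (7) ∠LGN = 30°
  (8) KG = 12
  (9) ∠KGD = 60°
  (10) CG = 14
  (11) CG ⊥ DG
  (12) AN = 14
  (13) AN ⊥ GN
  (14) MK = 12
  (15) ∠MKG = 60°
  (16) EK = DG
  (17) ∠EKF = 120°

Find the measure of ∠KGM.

Step 1: By the law of cosines on triangle GKM: GM² = 12² + 12² − 2·12·12·cos(60°) = 144, so GM = 12.
Step 2: By the inverse law of cosines on triangle KGM: cos(∠KGM) = (12² + 12² − 12²) / (2·12·12) = 144/288 = 0.5, so ∠KGM = 60°.

Therefore, the measure of angle ∠KGM = 60°.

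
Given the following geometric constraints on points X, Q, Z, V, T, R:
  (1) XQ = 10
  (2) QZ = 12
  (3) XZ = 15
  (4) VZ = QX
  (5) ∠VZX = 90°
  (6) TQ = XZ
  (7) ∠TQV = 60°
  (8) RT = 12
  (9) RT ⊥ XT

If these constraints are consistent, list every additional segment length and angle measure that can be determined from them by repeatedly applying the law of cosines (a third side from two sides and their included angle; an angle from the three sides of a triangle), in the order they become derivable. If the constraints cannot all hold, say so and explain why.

The constraints are consistent. Derivable facts, in order:
After 1 step:
- XV = 5·√13
- ∠QXZ = 52.89°
- ∠QZX = 41.65°
- ∠XQZ = 85.46°
After 2 steps:
- ∠VXZ = 33.69°
- ∠XVZ = 56.31°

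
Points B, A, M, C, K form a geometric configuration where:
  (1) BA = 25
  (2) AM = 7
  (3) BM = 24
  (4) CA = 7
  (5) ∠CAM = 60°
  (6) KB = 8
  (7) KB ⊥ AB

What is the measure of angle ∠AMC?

Step 1: By the law of cosines on triangle MAC: MC² = 7² + 7² − 2·7·7·cos(60°) = 49, so MC = 7.
Step 2: By the inverse law of cosines on triangle AMC: cos(∠AMC) = (7² + 7² − 7²) / (2·7·7) = 49/98 = 0.5, so ∠AMC = 60°.

Therefore, the measure of angle ∠AMC = 60°.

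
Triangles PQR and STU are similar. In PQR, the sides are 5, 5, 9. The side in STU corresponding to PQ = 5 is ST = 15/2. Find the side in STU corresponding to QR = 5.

Similar triangles have proportional sides. Setting up the proportion:
ST / PQ = TU / QR
15/2 / 5 = TU / 5
TU = 5 * 15/2 / 5 = 15/2.

15/2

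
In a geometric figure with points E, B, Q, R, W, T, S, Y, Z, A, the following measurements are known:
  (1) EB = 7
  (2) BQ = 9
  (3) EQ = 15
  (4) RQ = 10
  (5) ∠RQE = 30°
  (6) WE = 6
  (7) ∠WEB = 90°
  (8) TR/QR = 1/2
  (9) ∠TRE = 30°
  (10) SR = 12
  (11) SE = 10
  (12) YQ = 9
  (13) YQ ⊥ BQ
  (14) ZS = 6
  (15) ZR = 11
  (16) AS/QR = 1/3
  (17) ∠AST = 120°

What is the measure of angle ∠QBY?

Step 1: By the law of cosines on triangle BQY: BY² = 9² + 9² − 2·9·9·cos(90°) = 162, so BY = 9·√2.
Step 2: By the inverse law of cosines on triangle QBY: cos(∠QBY) = (9² + (9·√2)² − 9²) / (2·9·9·√2) = 162/229.1 = 0.7071, so ∠QBY = 45°.

Therefore, the measure of angle ∠QBY = 45°.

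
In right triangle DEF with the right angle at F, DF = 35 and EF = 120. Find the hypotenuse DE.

DE = sqrt(35^2 + 120^2) = sqrt(15625) = 125

125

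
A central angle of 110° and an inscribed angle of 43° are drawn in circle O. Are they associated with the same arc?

By the inscribed angle theorem, the inscribed angle for a central angle of 110° should be 110° / 2 = 55°.
The given inscribed angle is 43°, which does not equal 55°.
Therefore, no, they do not correspond to the same arc.

No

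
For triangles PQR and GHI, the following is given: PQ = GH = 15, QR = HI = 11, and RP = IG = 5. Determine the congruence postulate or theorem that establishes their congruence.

The given information matches SSS: All three pairs of corresponding sides are equal (Side-Side-Side).

SSS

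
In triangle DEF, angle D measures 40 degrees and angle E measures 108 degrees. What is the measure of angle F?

The interior angles sum to 180°: angle F = 180 - 40 - 108 = 32°.
The triangle is obtuse (angles 40°, 108°, 32°).

32 degrees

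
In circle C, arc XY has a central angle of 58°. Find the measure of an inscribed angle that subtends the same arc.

Inscribed angle = 58° / 2 = 29° (inscribed angle theorem).

29°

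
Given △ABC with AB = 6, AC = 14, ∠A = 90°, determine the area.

Area = (1/2) * AB * AC * sin(A)
Area = (1/2) * 6 * 14 * sin(90°)
Area = (1/2) * 6 * 14 * 1
Area = 42

42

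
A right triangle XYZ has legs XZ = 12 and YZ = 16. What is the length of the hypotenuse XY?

By the Pythagorean theorem: XY^2 = XZ^2 + YZ^2
XY^2 = 12^2 + 16^2 = 144 + 256 = 400
XY = sqrt(400) = 20

20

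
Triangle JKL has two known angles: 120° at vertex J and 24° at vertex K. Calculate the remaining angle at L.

By the triangle angle sum property, the three interior angles of any triangle add up to 180°.
We know angle J = 120° and angle K = 24°, so their sum is 144°.
Therefore angle L = 180° - 144° = 36°.

36 degrees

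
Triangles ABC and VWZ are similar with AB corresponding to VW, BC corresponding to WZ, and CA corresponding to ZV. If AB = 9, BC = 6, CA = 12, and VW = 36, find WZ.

Similar triangles have proportional sides. Setting up the proportion:
VW / AB = WZ / BC
36 / 9 = WZ / 6
WZ = 6 * 36 / 9 = 24.

24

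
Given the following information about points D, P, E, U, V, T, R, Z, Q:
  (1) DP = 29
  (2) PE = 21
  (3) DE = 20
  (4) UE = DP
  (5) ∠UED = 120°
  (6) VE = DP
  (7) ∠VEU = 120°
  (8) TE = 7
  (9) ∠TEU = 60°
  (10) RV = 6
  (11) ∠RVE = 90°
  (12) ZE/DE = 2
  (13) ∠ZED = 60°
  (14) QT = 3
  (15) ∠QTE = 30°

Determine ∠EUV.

From the given relations: UE = DP = 29; VE = DP = 29.
Step 1: By the law of cosines on triangle UEV: UV² = 29² + 29² − 2·29·29·cos(120°) = 2523, so UV ≈ 50.23.
Step 2: By the inverse law of cosines on triangle EUV: cos(∠EUV) = (29² + 50.23² − 29²) / (2·29·50.23) = 2523/2913.31 = 0.866, so ∠EUV = 30°.

Therefore, the measure of angle ∠EUV = 30°.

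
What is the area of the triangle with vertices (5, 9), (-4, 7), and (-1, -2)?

The Shoelace formula computes the area from vertex coordinates by summing cross products.
For vertices (5,9), (-4,7), (-1,-2):
Signed sum = 5*7 - -4*9 + -4*-2 - -1*7 + -1*9 - 5*-2
= 71 + 15 + 1 = 87
Area = (1/2)|87| = 87/2.

87/2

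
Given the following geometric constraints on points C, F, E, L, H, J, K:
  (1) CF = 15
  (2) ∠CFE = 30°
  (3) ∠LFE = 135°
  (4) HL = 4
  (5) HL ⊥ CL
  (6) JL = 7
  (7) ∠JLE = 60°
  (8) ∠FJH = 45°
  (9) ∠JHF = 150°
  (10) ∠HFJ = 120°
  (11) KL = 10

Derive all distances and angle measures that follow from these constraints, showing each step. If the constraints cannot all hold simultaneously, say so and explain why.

These constraints are not satisfiable: (8), (9) and (10) are the three interior angles of triangle FJH, which must sum to 180°, but 45° + 150° + 120° = 315°. No planar figure meets all of them, so nothing further can be derived.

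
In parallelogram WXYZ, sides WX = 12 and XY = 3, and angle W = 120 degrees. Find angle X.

In a parallelogram, consecutive angles are supplementary (sum to 180°).
angle X = 180 - angle W
angle X = 180 - 120
angle X = 60 degrees

60 degrees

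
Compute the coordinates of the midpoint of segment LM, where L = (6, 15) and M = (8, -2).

The midpoint is the average of the coordinates:
x: (6 + 8)/2 = 7
y: (15 + -2)/2 = 13/2
Midpoint = (7, 13/2)

(7, 13/2)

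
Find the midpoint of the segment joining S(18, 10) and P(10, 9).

The midpoint is the average of the coordinates:
x: (18 + 10)/2 = 14
y: (10 + 9)/2 = 19/2
Midpoint = (14, 19/2)

(14, 19/2)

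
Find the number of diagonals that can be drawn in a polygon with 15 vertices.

The number of diagonals in an n-gon is n(n - 3)/2.
For n = 15: 15(15 - 3)/2 = 15 × 12 / 2 = 90.

90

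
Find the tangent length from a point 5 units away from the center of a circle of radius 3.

Let T be the point of tangency. Then OT ⊥ AT (radius ⊥ tangent).
In right triangle OTA: OA² = OT² + AT²
5² = 3² + AT²
AT² = 16, AT = 4

4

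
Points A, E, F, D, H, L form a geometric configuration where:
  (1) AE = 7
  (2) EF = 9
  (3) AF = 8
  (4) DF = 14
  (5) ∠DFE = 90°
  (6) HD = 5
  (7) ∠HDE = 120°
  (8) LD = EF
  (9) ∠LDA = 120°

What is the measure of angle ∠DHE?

Step 1: By the law of cosines on triangle EFD: ED² = 9² + 14² − 2·9·14·cos(90°) = 277, so ED ≈ 16.64.
Step 2: By the law of cosines on triangle HDE: HE² = 5² + 16.64² − 2·5·16.64·cos(120°) = 385.22, so HE ≈ 19.63.
Step 3: By the inverse law of cosines on triangle DHE: cos(∠DHE) = (5² + 19.63² − 16.64²) / (2·5·19.63) = 133.22/196.27 = 0.6787, so ∠DHE = 47.25°.

Therefore, the measure of angle ∠DHE = 47.25°.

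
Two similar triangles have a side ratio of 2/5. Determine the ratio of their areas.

Area scales with the square of linear dimensions. If every length is multiplied by 2/5, then the area is multiplied by (2/5)^2 = 4/25.
The area ratio is 4:25.

4:25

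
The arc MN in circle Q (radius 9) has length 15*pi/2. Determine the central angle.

The full circumference is 2πr = 18*pi.
The arc is 15*pi/2 / 18*pi = 5/12 of the full circle.
So the central angle = 5/12 × 360° = 150°.

150°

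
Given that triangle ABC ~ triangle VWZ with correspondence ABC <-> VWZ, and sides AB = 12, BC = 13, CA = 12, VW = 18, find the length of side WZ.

Similar triangles have proportional sides. Setting up the proportion:
VW / AB = WZ / BC
18 / 12 = WZ / 13
WZ = 13 * 18 / 12 = 39/2.

39/2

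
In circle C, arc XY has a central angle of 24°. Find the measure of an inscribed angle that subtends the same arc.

Inscribed angle = 24° / 2 = 12° (inscribed angle theorem).

12°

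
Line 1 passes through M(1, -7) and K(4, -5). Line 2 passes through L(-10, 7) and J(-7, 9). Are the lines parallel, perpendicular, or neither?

Slope of line 1: m1 = (-5 - -7)/(4 - 1) = 2/3 = 2/3
Slope of line 2: m2 = (9 - 7)/(-7 - -10) = 2/3 = 2/3
m1 = m2, so the lines are parallel.

Parallel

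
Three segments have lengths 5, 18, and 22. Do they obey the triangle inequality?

Yes.
The triangle inequality requires that the sum of any two sides exceeds the third.
Here 5 + 18 = 23 > 22, so the condition is met.

Yes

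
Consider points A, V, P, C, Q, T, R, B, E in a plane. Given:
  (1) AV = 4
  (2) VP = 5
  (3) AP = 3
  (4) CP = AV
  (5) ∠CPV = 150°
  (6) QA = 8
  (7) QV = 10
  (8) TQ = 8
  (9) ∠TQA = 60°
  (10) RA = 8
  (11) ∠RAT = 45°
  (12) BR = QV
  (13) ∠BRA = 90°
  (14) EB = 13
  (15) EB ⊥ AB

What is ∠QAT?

Step 1: By the law of cosines on triangle AQT: AT² = 8² + 8² − 2·8·8·cos(60°) = 64, so AT = 8.
Step 2: By the inverse law of cosines on triangle QAT: cos(∠QAT) = (8² + 8² − 8²) / (2·8·8) = 64/128 = 0.5, so ∠QAT = 60°.

Therefore, the measure of angle ∠QAT = 60°.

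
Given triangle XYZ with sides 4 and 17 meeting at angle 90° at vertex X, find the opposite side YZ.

Since angle X = 90°, this is a right triangle and the law of cosines reduces to the Pythagorean theorem.
YZ^2 = 4^2 + 17^2 = 305
YZ = sqrt(305)

sqrt(305)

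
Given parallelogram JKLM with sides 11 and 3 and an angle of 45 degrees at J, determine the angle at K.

Consecutive angles are supplementary: angle K = 180 - 45 = 135 degrees.

135 degrees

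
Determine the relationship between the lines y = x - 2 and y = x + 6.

Slope of line 1: m1 = 1
Slope of line 2: m2 = 1
Since m1 = m2 = 1, the lines are parallel.

Parallel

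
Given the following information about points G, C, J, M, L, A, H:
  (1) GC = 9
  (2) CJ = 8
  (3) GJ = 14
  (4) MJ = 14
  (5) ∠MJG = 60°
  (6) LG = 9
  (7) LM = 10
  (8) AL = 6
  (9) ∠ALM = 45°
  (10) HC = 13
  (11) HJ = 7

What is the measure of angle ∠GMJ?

Step 1: By the law of cosines on triangle MJG: MG² = 14² + 14² − 2·14·14·cos(60°) = 196, so MG = 14.
Step 2: By the inverse law of cosines on triangle GMJ: cos(∠GMJ) = (14² + 14² − 14²) / (2·14·14) = 196/392 = 0.5, so ∠GMJ = 60°.

Therefore, the measure of angle ∠GMJ = 60°.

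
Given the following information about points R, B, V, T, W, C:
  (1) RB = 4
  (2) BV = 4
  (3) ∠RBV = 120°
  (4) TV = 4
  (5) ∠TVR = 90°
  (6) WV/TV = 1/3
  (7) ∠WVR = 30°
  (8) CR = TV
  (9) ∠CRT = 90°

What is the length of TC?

From the given relations: CR = TV = 4.
Step 1: By the law of cosines on triangle VBR: VR² = 4² + 4² − 2·4·4·cos(120°) = 48, so VR = 4·√3.
Step 2: By the law of cosines on triangle RVT: RT² = (4·√3)² + 4² − 2·4·√3·4·cos(90°) = 64, so RT = 8.
Step 3: By the law of cosines on triangle TRC: TC² = 8² + 4² − 2·8·4·cos(90°) = 80, so TC = 4·√5.

Therefore, the length of TC = 4·√5.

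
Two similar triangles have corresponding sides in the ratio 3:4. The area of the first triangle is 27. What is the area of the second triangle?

Area ratio = (3/4)^2 = 9/16. Area of the second triangle = 27 * 16/9 = 48.

48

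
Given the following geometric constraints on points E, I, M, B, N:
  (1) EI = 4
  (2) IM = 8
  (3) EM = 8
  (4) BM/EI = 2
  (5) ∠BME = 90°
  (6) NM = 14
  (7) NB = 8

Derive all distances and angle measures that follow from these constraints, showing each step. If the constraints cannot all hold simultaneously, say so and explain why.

The constraints are consistent.

From the given relations:
  BM = 2·EI = 2·4 = 8

Step 1: From EM = 8, MB = 8, and ∠EMB = 90°, by the law of cosines:
  EB² = EM² + MB² - 2·EM·MB·cos(90°) = 64 + 64 - 0 = 128
  EB = 8·√2

Step 2: From EI = 4, EM = 8, IM = 8, by the inverse law of cosines:
  cos(∠IEM) = (EI² + EM² - IM²) / (2·EI·EM)
  ∠IEM = 75.52°

Step 3: From IE = 4, IM = 8, EM = 8, by the inverse law of cosines:
  cos(∠EIM) = (IE² + IM² - EM²) / (2·IE·IM)
  ∠EIM = 75.52°

Step 4: From MB = 8, MN = 14, BN = 8, by the inverse law of cosines:
  cos(∠BMN) = (MB² + MN² - BN²) / (2·MB·MN)
  ∠BMN = 28.96°

Step 5: From ME = 8, MI = 8, EI = 4, by the inverse law of cosines:
  cos(∠EMI) = (ME² + MI² - EI²) / (2·ME·MI)
  ∠EMI = 28.96°

Step 6: From BM = 8, BN = 8, MN = 14, by the inverse law of cosines:
  cos(∠MBN) = (BM² + BN² - MN²) / (2·BM·BN)
  ∠MBN = 122.09°

Step 7: From NB = 8, NM = 14, BM = 8, by the inverse law of cosines:
  cos(∠BNM) = (NB² + NM² - BM²) / (2·NB·NM)
  ∠BNM = 28.96°

Step 8: From EB = 8·√2, EM = 8, BM = 8, by the inverse law of cosines:
  cos(∠BEM) = (EB² + EM² - BM²) / (2·EB·EM)
  ∠BEM = 45°

Step 9: From BE = 8·√2, BM = 8, EM = 8, by the inverse law of cosines:
  cos(∠EBM) = (BE² + BM² - EM²) / (2·BE·BM)
  ∠EBM = 45°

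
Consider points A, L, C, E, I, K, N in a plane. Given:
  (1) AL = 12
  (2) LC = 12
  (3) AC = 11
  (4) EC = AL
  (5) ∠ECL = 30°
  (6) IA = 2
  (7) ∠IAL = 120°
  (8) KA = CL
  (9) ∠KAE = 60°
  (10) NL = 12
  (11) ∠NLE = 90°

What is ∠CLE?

From the given relations: EC = AL = 12.
Step 1: By the law of cosines on triangle LCE: LE² = 12² + 12² − 2·12·12·cos(30°) = 38.58, so LE ≈ 6.21.
Step 2: By the inverse law of cosines on triangle CLE: cos(∠CLE) = (12² + 6.21² − 12²) / (2·12·6.21) = 38.58/149.08 = 0.2588, so ∠CLE = 75°.

Therefore, the measure of angle ∠CLE = 75°.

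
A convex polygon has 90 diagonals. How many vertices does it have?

Using d = n(n - 3)/2, we solve 90 = n(n - 3)/2.
So n(n - 3) = 180.
Testing n = 15: 15 * 12 = 180 = 180. Correct.
The polygon has 15 sides.

15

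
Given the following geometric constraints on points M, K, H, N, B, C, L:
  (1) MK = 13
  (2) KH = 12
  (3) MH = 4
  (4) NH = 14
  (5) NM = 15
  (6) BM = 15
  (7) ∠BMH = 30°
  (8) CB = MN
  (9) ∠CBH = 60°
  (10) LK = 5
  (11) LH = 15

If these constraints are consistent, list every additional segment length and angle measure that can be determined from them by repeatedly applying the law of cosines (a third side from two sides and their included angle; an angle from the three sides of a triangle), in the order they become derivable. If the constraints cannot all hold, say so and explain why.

The constraints are consistent. Derivable facts, in order:
After 1 step:
- HB ≈ 11.71
- ∠HKL = 117.82°
- ∠HKM = 17.84°
- ∠HLK = 45.04°
- ∠HMK = 66.78°
- ∠HMN = 67.98°
- ∠HNM = 15.36°
- ∠KHL = 17.15°
- ∠KHM = 95.38°
- ∠MHN = 96.67°
After 2 steps:
- HC ≈ 13.65
- ∠BHM = 140.16°
- ∠HBM = 9.84°
After 3 steps:
- ∠BCH = 47.95°
- ∠BHC = 72.05°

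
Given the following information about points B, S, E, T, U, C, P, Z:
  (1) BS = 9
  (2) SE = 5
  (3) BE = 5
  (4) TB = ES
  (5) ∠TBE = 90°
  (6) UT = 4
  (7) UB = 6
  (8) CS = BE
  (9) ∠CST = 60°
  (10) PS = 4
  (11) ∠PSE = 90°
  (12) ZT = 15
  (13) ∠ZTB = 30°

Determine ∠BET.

From the given relations: TB = ES = 5.
Step 1: By the law of cosines on triangle EBT: ET² = 5² + 5² − 2·5·5·cos(90°) = 50, so ET = 5·√2.
Step 2: By the inverse law of cosines on triangle BET: cos(∠BET) = (5² + (5·√2)² − 5²) / (2·5·5·√2) = 50/70.71 = 0.7071, so ∠BET = 45°.

Therefore, the measure of angle ∠BET = 45°.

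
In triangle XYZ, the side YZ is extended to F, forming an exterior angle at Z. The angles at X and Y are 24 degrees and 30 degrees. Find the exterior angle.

By the exterior angle theorem, an exterior angle of a triangle equals the sum of the two remote interior angles.
Exterior angle = angle X + angle Y
Exterior angle = 24 + 30 = 54 degrees

54 degrees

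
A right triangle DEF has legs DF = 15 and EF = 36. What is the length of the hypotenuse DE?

By the Pythagorean theorem: DE^2 = DF^2 + EF^2
DE^2 = 15^2 + 36^2 = 225 + 1296 = 1521
DE = sqrt(1521) = 39

39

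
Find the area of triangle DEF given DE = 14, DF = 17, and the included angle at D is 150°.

Area = (1/2)(14)(17) sin(150°) = (1/2)(14)(17)(1/2) = 119/2

119/2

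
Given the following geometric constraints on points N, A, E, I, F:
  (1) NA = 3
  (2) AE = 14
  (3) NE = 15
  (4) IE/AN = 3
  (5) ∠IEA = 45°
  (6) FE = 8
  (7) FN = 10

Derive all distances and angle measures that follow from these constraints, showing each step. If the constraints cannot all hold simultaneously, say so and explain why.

The constraints are consistent.

From the given relations:
  IE = 3·AN = 3·3 = 9

Step 1: From AE = 14, EI = 9, and ∠AEI = 45°, by the law of cosines:
  AI² = AE² + EI² - 2·AE·EI·cos(45°) = 196 + 81 - 178.2 = 98.81
  AI ≈ 9.94

Step 2: From NA = 3, NE = 15, AE = 14, by the inverse law of cosines:
  cos(∠ANE) = (NA² + NE² - AE²) / (2·NA·NE)
  ∠ANE = 65.03°

Step 3: From NE = 15, NF = 10, EF = 8, by the inverse law of cosines:
  cos(∠ENF) = (NE² + NF² - EF²) / (2·NE·NF)
  ∠ENF = 29.54°

Step 4: From AE = 14, AN = 3, EN = 15, by the inverse law of cosines:
  cos(∠EAN) = (AE² + AN² - EN²) / (2·AE·AN)
  ∠EAN = 103.77°

Step 5: From EA = 14, EN = 15, AN = 3, by the inverse law of cosines:
  cos(∠AEN) = (EA² + EN² - AN²) / (2·EA·EN)
  ∠AEN = 11.2°

Step 6: From EF = 8, EN = 15, FN = 10, by the inverse law of cosines:
  cos(∠FEN) = (EF² + EN² - FN²) / (2·EF·EN)
  ∠FEN = 38.05°

Step 7: From FE = 8, FN = 10, EN = 15, by the inverse law of cosines:
  cos(∠EFN) = (FE² + FN² - EN²) / (2·FE·FN)
  ∠EFN = 112.41°

Step 8: From AE = 14, AI = 9.94, EI = 9, by the inverse law of cosines:
  cos(∠EAI) = (AE² + AI² - EI²) / (2·AE·AI)
  ∠EAI = 39.81°

Step 9: From IA = 9.94, IE = 9, AE = 14, by the inverse law of cosines:
  cos(∠AIE) = (IA² + IE² - AE²) / (2·IA·IE)
  ∠AIE = 95.19°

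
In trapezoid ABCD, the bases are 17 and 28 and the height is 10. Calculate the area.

A trapezoid's area equals the midsegment times the height.
The midsegment is (17 + 28) / 2 = 45/2.
Area = 45/2 * 10 = 225.

225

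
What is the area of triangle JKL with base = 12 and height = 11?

Area = (1/2) * base * height
Area = (1/2) * 12 * 11
Area = 66

66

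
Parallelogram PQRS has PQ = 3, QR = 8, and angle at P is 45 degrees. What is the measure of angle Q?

Consecutive angles are supplementary: angle Q = 180 - 45 = 135 degrees.

135 degrees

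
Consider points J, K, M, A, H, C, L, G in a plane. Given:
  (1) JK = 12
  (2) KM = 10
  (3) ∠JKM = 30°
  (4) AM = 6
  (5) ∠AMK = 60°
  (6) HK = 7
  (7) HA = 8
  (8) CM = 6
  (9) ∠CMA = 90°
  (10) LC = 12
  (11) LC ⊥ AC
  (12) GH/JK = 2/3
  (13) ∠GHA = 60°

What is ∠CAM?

Step 1: By the law of cosines on triangle AMC: AC² = 6² + 6² − 2·6·6·cos(90°) = 72, so AC = 6·√2.
Step 2: By the inverse law of cosines on triangle CAM: cos(∠CAM) = ((6·√2)² + 6² − 6²) / (2·6·√2·6) = 72/101.82 = 0.7071, so ∠CAM = 45°.

Therefore, the measure of angle ∠CAM = 45°.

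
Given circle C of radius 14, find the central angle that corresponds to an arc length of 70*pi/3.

Arc length L = 2πr × θ/360, so θ = 360L / (2πr).
θ = 360 × 70*pi/3 / (2π × 14)
θ = 300°
θ = 300°

300°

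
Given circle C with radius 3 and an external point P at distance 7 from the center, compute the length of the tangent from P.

tangent = √(d² - r²) = √(7² - 3²) = √(49 - 9) = √40 = 2*sqrt(10)

2*sqrt(10)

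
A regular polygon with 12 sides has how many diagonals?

Total line segments between 12 vertices = C(12,2) = 66.
Subtract the 12 sides: 66 - 12 = 54 diagonals.

54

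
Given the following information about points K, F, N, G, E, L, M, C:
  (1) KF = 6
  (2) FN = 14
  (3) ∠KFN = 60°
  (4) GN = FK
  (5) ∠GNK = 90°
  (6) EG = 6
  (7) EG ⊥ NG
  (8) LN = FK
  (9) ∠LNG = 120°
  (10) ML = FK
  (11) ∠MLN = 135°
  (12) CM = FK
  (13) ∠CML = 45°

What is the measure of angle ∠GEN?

From the given relations: GN = FK = 6.
Step 1: By the law of cosines on triangle EGN: EN² = 6² + 6² − 2·6·6·cos(90°) = 72, so EN = 6·√2.
Step 2: By the inverse law of cosines on triangle GEN: cos(∠GEN) = (6² + (6·√2)² − 6²) / (2·6·6·√2) = 72/101.82 = 0.7071, so ∠GEN = 45°.

Therefore, the measure of angle ∠GEN = 45°.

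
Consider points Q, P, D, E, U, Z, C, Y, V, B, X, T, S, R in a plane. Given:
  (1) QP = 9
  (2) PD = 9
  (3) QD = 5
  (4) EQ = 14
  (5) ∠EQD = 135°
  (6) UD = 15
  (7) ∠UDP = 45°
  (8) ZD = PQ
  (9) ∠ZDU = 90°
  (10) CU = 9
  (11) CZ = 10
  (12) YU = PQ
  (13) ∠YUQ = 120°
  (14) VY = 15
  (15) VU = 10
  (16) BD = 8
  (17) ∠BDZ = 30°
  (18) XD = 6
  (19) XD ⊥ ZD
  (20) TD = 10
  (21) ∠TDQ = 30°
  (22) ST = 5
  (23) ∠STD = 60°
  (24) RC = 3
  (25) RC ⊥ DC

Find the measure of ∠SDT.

Step 1: By the law of cosines on triangle DTS: DS² = 10² + 5² − 2·10·5·cos(60°) = 75, so DS = 5·√3.
Step 2: By the inverse law of cosines on triangle SDT: cos(∠SDT) = ((5·√3)² + 10² − 5²) / (2·5·√3·10) = 150/173.21 = 0.866, so ∠SDT = 30°.

Therefore, the measure of angle ∠SDT = 30°.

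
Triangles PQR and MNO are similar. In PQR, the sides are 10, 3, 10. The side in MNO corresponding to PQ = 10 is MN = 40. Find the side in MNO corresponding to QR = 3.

Since the triangles are similar, the ratio of corresponding sides is constant.
Scale factor k = MN / PQ = 40 / 10 = 4
NO = k * QR = 4 * 3 = 12

12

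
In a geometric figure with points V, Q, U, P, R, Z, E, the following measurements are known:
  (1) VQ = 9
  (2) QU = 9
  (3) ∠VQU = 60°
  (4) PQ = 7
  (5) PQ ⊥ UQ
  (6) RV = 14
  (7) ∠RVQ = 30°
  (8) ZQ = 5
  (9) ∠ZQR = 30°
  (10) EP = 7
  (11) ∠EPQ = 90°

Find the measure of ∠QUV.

Step 1: By the law of cosines on triangle UQV: UV² = 9² + 9² − 2·9·9·cos(60°) = 81, so UV = 9.
Step 2: By the inverse law of cosines on triangle QUV: cos(∠QUV) = (9² + 9² − 9²) / (2·9·9) = 81/162 = 0.5, so ∠QUV = 60°.

Therefore, the measure of angle ∠QUV = 60°.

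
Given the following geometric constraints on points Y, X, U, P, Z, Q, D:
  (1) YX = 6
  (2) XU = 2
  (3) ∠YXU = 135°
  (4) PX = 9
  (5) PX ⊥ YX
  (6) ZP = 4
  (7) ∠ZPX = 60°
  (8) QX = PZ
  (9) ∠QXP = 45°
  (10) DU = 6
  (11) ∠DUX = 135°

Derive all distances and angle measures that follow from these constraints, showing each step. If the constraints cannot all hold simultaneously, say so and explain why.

The constraints are consistent.

From the given relations:
  QX = PZ = 4

Step 1: From YX = 6, XU = 2, and ∠YXU = 135°, by the law of cosines:
  YU² = YX² + XU² - 2·YX·XU·cos(135°) = 36 + 4 + 16.97 = 56.97
  YU ≈ 7.55

Step 2: From YX = 6, XP = 9, and ∠YXP = 90°, by the law of cosines:
  YP² = YX² + XP² - 2·YX·XP·cos(90°) = 36 + 81 - 0 = 117
  YP = 3·√13

Step 3: From XP = 9, PZ = 4, and ∠XPZ = 60°, by the law of cosines:
  XZ² = XP² + PZ² - 2·XP·PZ·cos(60°) = 81 + 16 - 36 = 61
  XZ = √61

Step 4: From XU = 2, UD = 6, and ∠XUD = 135°, by the law of cosines:
  XD² = XU² + UD² - 2·XU·UD·cos(135°) = 4 + 36 + 16.97 = 56.97
  XD ≈ 7.55

Step 5: From PX = 9, XQ = 4, and ∠PXQ = 45°, by the law of cosines:
  PQ² = PX² + XQ² - 2·PX·XQ·cos(45°) = 81 + 16 - 50.91 = 46.09
  PQ ≈ 6.79

Step 6: From YP = 3·√13, YX = 6, PX = 9, by the inverse law of cosines:
  cos(∠PYX) = (YP² + YX² - PX²) / (2·YP·YX)
  ∠PYX = 56.31°

Step 7: From YU = 7.55, YX = 6, UX = 2, by the inverse law of cosines:
  cos(∠UYX) = (YU² + YX² - UX²) / (2·YU·YX)
  ∠UYX = 10.8°

Step 8: From XD = 7.55, XU = 2, DU = 6, by the inverse law of cosines:
  cos(∠DXU) = (XD² + XU² - DU²) / (2·XD·XU)
  ∠DXU = 34.2°

Step 9: From XP = 9, XZ = √61, PZ = 4, by the inverse law of cosines:
  cos(∠PXZ) = (XP² + XZ² - PZ²) / (2·XP·XZ)
  ∠PXZ = 26.33°

Step 10: From UX = 2, UY = 7.55, XY = 6, by the inverse law of cosines:
  cos(∠XUY) = (UX² + UY² - XY²) / (2·UX·UY)
  ∠XUY = 34.2°

Step 11: From PQ = 6.79, PX = 9, QX = 4, by the inverse law of cosines:
  cos(∠QPX) = (PQ² + PX² - QX²) / (2·PQ·PX)
  ∠QPX = 24.62°

Step 12: From PX = 9, PY = 3·√13, XY = 6, by the inverse law of cosines:
  cos(∠XPY) = (PX² + PY² - XY²) / (2·PX·PY)
  ∠XPY = 33.69°

Step 13: From ZP = 4, ZX = √61, PX = 9, by the inverse law of cosines:
  cos(∠PZX) = (ZP² + ZX² - PX²) / (2·ZP·ZX)
  ∠PZX = 93.67°

Step 14: From QP = 6.79, QX = 4, PX = 9, by the inverse law of cosines:
  cos(∠PQX) = (QP² + QX² - PX²) / (2·QP·QX)
  ∠PQX = 110.38°

Step 15: From DU = 6, DX = 7.55, UX = 2, by the inverse law of cosines:
  cos(∠UDX) = (DU² + DX² - UX²) / (2·DU·DX)
  ∠UDX = 10.8°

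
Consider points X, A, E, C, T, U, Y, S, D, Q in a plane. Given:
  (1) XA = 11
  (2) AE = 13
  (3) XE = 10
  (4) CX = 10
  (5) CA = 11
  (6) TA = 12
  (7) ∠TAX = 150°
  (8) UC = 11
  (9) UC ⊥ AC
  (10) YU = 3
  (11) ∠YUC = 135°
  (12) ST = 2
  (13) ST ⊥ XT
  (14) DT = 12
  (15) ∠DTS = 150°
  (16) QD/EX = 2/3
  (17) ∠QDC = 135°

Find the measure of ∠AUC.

Step 1: By the law of cosines on triangle UCA: UA² = 11² + 11² − 2·11·11·cos(90°) = 242, so UA = 11·√2.
Step 2: By the inverse law of cosines on triangle AUC: cos(∠AUC) = ((11·√2)² + 11² − 11²) / (2·11·√2·11) = 242/342.24 = 0.7071, so ∠AUC = 45°.

Therefore, the measure of angle ∠AUC = 45°.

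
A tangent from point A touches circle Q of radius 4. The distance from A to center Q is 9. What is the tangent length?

tangent = √(d² - r²) = √(9² - 4²) = √(81 - 16) = √65 = sqrt(65)

sqrt(65)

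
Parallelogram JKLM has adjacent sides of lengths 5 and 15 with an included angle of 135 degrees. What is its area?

Area = a * b * sin(theta)
Area = 5 * 15 * sin(135 degrees)
Area = 75 * sqrt(2)/2
Area = 75*sqrt(2)/2

75*sqrt(2)/2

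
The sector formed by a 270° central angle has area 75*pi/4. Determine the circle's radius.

r² = 360 × 75*pi/4 / (π × 270) = 25, so r = 5.

5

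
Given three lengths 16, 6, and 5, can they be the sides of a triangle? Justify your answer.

The longest side is 16. The other two sides sum to 5 + 6 = 11.
Since 11 ≤ 16, the two shorter sides cannot reach around to close the triangle.

No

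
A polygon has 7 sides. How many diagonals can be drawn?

The number of diagonals in an n-gon is n(n - 3)/2.
For n = 7: 7(7 - 3)/2 = 7 × 4 / 2 = 14.

14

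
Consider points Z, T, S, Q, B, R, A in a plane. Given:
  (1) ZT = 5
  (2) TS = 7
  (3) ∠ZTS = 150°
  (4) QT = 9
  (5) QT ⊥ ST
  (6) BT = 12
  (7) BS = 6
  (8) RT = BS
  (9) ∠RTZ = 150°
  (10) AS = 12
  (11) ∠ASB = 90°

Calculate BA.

Step 1: By the law of cosines on triangle BSA: BA² = 6² + 12² − 2·6·12·cos(90°) = 180, so BA = 6·√5.

Therefore, the length of BA = 6·√5.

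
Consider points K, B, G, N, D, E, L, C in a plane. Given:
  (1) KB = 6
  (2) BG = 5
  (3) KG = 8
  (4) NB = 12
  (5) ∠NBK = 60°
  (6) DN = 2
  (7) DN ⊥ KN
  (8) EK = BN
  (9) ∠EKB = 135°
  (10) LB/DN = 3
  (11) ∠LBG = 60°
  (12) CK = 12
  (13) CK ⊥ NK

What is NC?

Step 1: By the law of cosines on triangle NBK: NK² = 12² + 6² − 2·12·6·cos(60°) = 108, so NK = 6·√3.
Step 2: By the law of cosines on triangle NKC: NC² = (6·√3)² + 12² − 2·6·√3·12·cos(90°) = 252, so NC = 6·√7.

Therefore, the length of NC = 6·√7.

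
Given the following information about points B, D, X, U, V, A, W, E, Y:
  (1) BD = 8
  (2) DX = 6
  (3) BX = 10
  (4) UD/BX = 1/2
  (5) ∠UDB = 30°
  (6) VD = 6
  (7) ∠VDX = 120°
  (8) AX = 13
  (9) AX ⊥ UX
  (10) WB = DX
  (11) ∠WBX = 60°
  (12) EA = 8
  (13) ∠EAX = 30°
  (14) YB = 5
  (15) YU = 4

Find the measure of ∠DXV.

Step 1: By the law of cosines on triangle XDV: XV² = 6² + 6² − 2·6·6·cos(120°) = 108, so XV = 6·√3.
Step 2: By the inverse law of cosines on triangle DXV: cos(∠DXV) = (6² + (6·√3)² − 6²) / (2·6·6·√3) = 108/124.71 = 0.866, so ∠DXV = 30°.

Therefore, the measure of angle ∠DXV = 30°.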